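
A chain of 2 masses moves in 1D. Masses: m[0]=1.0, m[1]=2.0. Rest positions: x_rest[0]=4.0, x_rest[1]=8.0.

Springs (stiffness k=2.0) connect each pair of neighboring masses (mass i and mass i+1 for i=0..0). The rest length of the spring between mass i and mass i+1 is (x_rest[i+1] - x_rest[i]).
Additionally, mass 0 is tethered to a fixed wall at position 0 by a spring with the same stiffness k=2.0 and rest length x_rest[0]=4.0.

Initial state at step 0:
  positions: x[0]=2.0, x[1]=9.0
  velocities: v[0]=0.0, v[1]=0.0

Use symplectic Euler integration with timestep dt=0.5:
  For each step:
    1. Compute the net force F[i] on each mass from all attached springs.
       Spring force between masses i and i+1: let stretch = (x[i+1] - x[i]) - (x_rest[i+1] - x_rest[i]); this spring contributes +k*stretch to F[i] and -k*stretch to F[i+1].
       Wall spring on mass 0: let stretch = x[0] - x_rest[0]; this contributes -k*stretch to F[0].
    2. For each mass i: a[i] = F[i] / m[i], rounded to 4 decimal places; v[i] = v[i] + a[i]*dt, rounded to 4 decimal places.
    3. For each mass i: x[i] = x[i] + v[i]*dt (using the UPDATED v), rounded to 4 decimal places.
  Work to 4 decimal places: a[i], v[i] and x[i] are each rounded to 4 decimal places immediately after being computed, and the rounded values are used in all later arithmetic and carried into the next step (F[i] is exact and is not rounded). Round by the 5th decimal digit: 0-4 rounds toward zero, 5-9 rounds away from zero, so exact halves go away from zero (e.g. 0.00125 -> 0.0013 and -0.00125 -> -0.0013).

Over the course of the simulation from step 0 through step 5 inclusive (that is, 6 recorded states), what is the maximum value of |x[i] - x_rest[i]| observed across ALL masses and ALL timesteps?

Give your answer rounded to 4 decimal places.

Answer: 2.6620

Derivation:
Step 0: x=[2.0000 9.0000] v=[0.0000 0.0000]
Step 1: x=[4.5000 8.2500] v=[5.0000 -1.5000]
Step 2: x=[6.6250 7.5625] v=[4.2500 -1.3750]
Step 3: x=[5.9063 7.6407] v=[-1.4375 0.1563]
Step 4: x=[3.1016 8.2853] v=[-5.6094 1.2891]
Step 5: x=[1.3380 8.6340] v=[-3.5273 0.6973]
Max displacement = 2.6620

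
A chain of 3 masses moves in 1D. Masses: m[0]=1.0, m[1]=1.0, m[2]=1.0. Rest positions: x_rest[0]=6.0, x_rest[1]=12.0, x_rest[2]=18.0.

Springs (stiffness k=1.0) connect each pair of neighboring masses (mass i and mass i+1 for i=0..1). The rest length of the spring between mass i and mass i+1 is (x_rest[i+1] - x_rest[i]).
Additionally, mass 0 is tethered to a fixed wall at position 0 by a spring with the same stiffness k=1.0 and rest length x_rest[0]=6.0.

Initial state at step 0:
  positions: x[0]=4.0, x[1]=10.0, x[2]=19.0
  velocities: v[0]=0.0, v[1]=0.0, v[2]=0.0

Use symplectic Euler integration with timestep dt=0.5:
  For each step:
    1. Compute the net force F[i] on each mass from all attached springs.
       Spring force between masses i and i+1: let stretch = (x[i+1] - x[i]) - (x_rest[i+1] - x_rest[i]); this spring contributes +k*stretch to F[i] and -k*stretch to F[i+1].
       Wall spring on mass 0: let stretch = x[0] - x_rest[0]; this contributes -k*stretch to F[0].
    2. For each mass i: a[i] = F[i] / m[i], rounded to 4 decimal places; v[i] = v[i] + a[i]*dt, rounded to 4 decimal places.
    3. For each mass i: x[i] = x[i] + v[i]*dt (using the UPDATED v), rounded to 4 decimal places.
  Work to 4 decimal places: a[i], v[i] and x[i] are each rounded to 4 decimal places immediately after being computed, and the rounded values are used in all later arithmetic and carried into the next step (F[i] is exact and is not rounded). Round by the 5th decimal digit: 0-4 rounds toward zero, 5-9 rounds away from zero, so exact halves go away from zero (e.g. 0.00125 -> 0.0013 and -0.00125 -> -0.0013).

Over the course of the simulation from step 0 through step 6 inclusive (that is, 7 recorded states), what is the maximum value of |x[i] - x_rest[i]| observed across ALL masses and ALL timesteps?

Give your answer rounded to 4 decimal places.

Answer: 2.1719

Derivation:
Step 0: x=[4.0000 10.0000 19.0000] v=[0.0000 0.0000 0.0000]
Step 1: x=[4.5000 10.7500 18.2500] v=[1.0000 1.5000 -1.5000]
Step 2: x=[5.4375 11.8125 17.1250] v=[1.8750 2.1250 -2.2500]
Step 3: x=[6.6094 12.6094 16.1719] v=[2.3438 1.5938 -1.9063]
Step 4: x=[7.6290 12.7970 15.8281] v=[2.0391 0.3751 -0.6876]
Step 5: x=[8.0333 12.4503 16.2266] v=[0.8086 -0.6934 0.7969]
Step 6: x=[7.5335 11.9434 17.1810] v=[-0.9996 -1.0138 1.9088]
Max displacement = 2.1719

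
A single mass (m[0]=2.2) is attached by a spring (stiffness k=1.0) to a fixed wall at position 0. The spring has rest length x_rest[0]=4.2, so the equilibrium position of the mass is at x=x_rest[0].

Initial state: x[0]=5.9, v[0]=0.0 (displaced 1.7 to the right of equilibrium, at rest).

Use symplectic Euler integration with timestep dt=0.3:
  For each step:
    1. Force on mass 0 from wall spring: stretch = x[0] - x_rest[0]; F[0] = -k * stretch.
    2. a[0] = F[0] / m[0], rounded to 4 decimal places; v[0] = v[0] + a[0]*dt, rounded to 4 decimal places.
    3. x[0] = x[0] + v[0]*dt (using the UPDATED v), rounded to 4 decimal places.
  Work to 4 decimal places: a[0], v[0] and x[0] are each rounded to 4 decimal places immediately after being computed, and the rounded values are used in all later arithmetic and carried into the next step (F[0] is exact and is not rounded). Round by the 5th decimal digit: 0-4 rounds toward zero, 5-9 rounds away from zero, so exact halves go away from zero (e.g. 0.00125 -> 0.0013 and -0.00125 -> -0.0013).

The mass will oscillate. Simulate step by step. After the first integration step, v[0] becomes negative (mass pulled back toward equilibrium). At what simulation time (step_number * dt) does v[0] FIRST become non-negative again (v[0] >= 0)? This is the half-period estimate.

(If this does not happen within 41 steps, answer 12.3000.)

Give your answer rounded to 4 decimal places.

Step 0: x=[5.9000] v=[0.0000]
Step 1: x=[5.8305] v=[-0.2318]
Step 2: x=[5.6943] v=[-0.4541]
Step 3: x=[5.4969] v=[-0.6579]
Step 4: x=[5.2465] v=[-0.8348]
Step 5: x=[4.9533] v=[-0.9775]
Step 6: x=[4.6292] v=[-1.0802]
Step 7: x=[4.2876] v=[-1.1387]
Step 8: x=[3.9424] v=[-1.1506]
Step 9: x=[3.6078] v=[-1.1155]
Step 10: x=[3.2974] v=[-1.0347]
Step 11: x=[3.0239] v=[-0.9116]
Step 12: x=[2.7985] v=[-0.7512]
Step 13: x=[2.6305] v=[-0.5601]
Step 14: x=[2.5267] v=[-0.3461]
Step 15: x=[2.4913] v=[-0.1179]
Step 16: x=[2.5258] v=[0.1151]
First v>=0 after going negative at step 16, time=4.8000

Answer: 4.8000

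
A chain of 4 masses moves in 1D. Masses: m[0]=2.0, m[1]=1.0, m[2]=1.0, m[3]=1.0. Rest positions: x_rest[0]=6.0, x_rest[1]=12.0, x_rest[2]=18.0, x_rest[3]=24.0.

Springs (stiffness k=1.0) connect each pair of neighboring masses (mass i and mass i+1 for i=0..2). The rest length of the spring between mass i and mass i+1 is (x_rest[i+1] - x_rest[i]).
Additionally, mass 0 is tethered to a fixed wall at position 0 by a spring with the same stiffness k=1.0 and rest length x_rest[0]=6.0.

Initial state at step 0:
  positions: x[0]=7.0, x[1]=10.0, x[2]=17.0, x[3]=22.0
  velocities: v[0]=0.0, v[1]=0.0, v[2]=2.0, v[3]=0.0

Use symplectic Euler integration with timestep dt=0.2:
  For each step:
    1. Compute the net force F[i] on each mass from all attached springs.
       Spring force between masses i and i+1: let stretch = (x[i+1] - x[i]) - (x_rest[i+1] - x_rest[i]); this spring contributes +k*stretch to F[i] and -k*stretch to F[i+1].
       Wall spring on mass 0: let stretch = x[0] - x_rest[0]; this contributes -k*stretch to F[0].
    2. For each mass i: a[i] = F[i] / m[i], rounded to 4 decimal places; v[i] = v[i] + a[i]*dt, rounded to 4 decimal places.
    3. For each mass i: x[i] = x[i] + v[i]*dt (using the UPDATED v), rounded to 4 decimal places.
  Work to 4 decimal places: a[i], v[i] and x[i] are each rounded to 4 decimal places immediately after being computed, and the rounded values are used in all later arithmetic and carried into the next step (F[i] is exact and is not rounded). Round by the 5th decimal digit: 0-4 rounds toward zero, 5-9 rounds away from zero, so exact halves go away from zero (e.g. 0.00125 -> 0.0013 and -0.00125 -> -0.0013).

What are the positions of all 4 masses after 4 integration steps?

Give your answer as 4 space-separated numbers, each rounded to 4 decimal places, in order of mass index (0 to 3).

Step 0: x=[7.0000 10.0000 17.0000 22.0000] v=[0.0000 0.0000 2.0000 0.0000]
Step 1: x=[6.9200 10.1600 17.3200 22.0400] v=[-0.4000 0.8000 1.6000 0.2000]
Step 2: x=[6.7664 10.4768 17.5424 22.1312] v=[-0.7680 1.5840 1.1120 0.4560]
Step 3: x=[6.5517 10.9278 17.6657 22.2788] v=[-1.0736 2.2550 0.6166 0.7382]
Step 4: x=[6.2935 11.4733 17.7040 22.4819] v=[-1.2912 2.7274 0.1916 1.0156]

Answer: 6.2935 11.4733 17.7040 22.4819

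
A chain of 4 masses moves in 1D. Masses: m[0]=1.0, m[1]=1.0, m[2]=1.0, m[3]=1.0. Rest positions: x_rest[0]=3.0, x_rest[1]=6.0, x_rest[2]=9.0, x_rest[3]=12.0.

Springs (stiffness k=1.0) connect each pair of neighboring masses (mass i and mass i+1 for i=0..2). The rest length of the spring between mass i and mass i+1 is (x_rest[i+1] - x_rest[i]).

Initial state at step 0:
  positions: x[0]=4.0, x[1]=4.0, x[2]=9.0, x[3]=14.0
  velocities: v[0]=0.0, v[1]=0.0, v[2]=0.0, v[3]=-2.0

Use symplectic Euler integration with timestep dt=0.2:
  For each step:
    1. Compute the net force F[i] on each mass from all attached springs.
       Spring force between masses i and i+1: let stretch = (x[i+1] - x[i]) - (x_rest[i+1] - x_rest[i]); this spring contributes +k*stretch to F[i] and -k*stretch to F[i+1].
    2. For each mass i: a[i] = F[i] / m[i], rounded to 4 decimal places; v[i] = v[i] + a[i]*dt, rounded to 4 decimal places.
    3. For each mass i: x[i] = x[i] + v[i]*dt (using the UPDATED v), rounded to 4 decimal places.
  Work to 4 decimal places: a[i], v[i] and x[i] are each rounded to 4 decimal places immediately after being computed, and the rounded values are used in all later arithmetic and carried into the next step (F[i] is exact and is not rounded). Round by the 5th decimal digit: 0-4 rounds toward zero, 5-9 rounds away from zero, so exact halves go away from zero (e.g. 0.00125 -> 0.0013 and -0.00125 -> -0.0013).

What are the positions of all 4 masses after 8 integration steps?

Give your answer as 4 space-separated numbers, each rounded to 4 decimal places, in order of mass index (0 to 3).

Step 0: x=[4.0000 4.0000 9.0000 14.0000] v=[0.0000 0.0000 0.0000 -2.0000]
Step 1: x=[3.8800 4.2000 9.0000 13.5200] v=[-0.6000 1.0000 0.0000 -2.4000]
Step 2: x=[3.6528 4.5792 8.9888 12.9792] v=[-1.1360 1.8960 -0.0560 -2.7040]
Step 3: x=[3.3427 5.0977 8.9608 12.3988] v=[-1.5507 2.5926 -0.1398 -2.9021]
Step 4: x=[2.9828 5.7005 8.9158 11.8009] v=[-1.7997 3.0142 -0.2248 -2.9897]
Step 5: x=[2.6116 6.3232 8.8576 11.2076] v=[-1.8562 3.1137 -0.2908 -2.9667]
Step 6: x=[2.2688 6.8989 8.7921 10.6403] v=[-1.7139 2.8783 -0.3277 -2.8367]
Step 7: x=[1.9912 7.3651 8.7248 10.1190] v=[-1.3879 2.3309 -0.3367 -2.6063]
Step 8: x=[1.8086 7.6707 8.6588 9.6620] v=[-0.9131 1.5281 -0.3298 -2.2851]

Answer: 1.8086 7.6707 8.6588 9.6620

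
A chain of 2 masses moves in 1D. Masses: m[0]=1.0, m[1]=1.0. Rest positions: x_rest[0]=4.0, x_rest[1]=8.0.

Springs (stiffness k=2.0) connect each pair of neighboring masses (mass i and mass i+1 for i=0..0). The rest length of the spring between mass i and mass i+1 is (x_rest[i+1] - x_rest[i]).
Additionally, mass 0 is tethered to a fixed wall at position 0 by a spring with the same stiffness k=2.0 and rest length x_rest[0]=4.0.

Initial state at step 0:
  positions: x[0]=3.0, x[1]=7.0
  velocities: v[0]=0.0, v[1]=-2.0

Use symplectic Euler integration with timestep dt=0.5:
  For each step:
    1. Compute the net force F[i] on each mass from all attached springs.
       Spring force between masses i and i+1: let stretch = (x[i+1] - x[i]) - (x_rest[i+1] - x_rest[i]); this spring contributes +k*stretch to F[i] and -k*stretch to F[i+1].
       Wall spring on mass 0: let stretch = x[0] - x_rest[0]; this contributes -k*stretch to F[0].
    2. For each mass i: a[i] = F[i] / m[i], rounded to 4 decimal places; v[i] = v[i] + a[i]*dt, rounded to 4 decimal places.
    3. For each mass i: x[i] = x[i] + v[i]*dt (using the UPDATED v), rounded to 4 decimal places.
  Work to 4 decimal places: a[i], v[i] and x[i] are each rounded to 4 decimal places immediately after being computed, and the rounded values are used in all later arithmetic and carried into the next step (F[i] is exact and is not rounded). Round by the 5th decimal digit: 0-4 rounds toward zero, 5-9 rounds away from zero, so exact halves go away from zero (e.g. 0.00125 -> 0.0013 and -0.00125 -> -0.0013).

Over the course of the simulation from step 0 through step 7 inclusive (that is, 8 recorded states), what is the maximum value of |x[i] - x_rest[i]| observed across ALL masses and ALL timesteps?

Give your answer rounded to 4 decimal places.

Answer: 2.2500

Derivation:
Step 0: x=[3.0000 7.0000] v=[0.0000 -2.0000]
Step 1: x=[3.5000 6.0000] v=[1.0000 -2.0000]
Step 2: x=[3.5000 5.7500] v=[0.0000 -0.5000]
Step 3: x=[2.8750 6.3750] v=[-1.2500 1.2500]
Step 4: x=[2.5625 7.2500] v=[-0.6250 1.7500]
Step 5: x=[3.3125 7.7813] v=[1.5000 1.0625]
Step 6: x=[4.6407 8.0782] v=[2.6563 0.5937]
Step 7: x=[5.3673 8.6563] v=[1.4531 1.1562]
Max displacement = 2.2500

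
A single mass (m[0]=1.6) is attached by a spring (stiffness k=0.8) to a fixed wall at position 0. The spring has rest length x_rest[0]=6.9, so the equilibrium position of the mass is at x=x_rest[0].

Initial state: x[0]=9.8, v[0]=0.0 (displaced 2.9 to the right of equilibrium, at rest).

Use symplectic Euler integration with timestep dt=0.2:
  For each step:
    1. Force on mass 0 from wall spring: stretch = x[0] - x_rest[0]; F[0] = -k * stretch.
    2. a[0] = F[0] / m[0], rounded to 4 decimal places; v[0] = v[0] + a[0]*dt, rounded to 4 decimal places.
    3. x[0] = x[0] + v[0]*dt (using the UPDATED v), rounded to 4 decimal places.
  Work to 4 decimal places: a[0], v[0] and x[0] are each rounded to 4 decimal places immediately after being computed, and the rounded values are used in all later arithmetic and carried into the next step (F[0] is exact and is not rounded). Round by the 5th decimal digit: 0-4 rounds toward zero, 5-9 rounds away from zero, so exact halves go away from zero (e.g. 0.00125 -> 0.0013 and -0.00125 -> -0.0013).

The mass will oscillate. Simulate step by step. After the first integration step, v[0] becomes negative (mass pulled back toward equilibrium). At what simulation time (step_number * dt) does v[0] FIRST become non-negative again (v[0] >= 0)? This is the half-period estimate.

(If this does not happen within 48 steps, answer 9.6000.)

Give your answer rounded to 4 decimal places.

Answer: 4.6000

Derivation:
Step 0: x=[9.8000] v=[0.0000]
Step 1: x=[9.7420] v=[-0.2900]
Step 2: x=[9.6272] v=[-0.5742]
Step 3: x=[9.4578] v=[-0.8469]
Step 4: x=[9.2373] v=[-1.1027]
Step 5: x=[8.9700] v=[-1.3364]
Step 6: x=[8.6613] v=[-1.5434]
Step 7: x=[8.3174] v=[-1.7195]
Step 8: x=[7.9452] v=[-1.8612]
Step 9: x=[7.5521] v=[-1.9657]
Step 10: x=[7.1459] v=[-2.0309]
Step 11: x=[6.7348] v=[-2.0555]
Step 12: x=[6.3270] v=[-2.0390]
Step 13: x=[5.9307] v=[-1.9817]
Step 14: x=[5.5537] v=[-1.8848]
Step 15: x=[5.2037] v=[-1.7502]
Step 16: x=[4.8876] v=[-1.5806]
Step 17: x=[4.6117] v=[-1.3794]
Step 18: x=[4.3816] v=[-1.1506]
Step 19: x=[4.2018] v=[-0.8988]
Step 20: x=[4.0760] v=[-0.6290]
Step 21: x=[4.0067] v=[-0.3466]
Step 22: x=[3.9952] v=[-0.0573]
Step 23: x=[4.0418] v=[0.2332]
First v>=0 after going negative at step 23, time=4.6000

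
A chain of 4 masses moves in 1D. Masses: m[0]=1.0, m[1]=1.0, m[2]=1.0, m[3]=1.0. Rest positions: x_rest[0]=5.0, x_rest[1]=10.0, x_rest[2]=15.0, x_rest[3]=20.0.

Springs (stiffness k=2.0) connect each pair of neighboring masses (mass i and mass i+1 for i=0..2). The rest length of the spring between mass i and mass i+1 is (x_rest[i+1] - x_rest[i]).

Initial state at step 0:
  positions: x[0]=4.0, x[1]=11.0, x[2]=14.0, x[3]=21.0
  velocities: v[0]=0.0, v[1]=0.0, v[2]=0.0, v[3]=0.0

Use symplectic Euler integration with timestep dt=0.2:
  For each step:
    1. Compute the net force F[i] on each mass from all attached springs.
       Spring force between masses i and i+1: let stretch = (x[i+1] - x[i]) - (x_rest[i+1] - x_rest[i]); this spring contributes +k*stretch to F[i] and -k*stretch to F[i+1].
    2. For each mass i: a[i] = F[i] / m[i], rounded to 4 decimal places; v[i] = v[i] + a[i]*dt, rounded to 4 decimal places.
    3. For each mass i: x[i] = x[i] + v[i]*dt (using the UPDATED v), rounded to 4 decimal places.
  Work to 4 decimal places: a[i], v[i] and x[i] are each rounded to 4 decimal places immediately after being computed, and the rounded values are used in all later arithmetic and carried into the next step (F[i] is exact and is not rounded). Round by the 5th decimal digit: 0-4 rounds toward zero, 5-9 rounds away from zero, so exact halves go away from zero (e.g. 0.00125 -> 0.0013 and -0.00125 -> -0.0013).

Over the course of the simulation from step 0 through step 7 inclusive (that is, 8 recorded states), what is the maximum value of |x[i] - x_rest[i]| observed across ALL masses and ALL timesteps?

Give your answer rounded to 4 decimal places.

Answer: 1.2935

Derivation:
Step 0: x=[4.0000 11.0000 14.0000 21.0000] v=[0.0000 0.0000 0.0000 0.0000]
Step 1: x=[4.1600 10.6800 14.3200 20.8400] v=[0.8000 -1.6000 1.6000 -0.8000]
Step 2: x=[4.4416 10.1296 14.8704 20.5584] v=[1.4080 -2.7520 2.7520 -1.4080]
Step 3: x=[4.7782 9.5034 15.4966 20.2218] v=[1.6832 -3.1309 3.1309 -1.6832]
Step 4: x=[5.0929 8.9787 16.0213 19.9071] v=[1.5733 -2.6237 2.6237 -1.5733]
Step 5: x=[5.3184 8.7065 16.2935 19.6816] v=[1.1276 -1.3610 1.3610 -1.1276]
Step 6: x=[5.4150 8.7702 16.2298 19.5850] v=[0.4828 0.3186 -0.3186 -0.4828]
Step 7: x=[5.3800 9.1623 15.8377 19.6200] v=[-0.1751 1.9604 -1.9604 0.1751]
Max displacement = 1.2935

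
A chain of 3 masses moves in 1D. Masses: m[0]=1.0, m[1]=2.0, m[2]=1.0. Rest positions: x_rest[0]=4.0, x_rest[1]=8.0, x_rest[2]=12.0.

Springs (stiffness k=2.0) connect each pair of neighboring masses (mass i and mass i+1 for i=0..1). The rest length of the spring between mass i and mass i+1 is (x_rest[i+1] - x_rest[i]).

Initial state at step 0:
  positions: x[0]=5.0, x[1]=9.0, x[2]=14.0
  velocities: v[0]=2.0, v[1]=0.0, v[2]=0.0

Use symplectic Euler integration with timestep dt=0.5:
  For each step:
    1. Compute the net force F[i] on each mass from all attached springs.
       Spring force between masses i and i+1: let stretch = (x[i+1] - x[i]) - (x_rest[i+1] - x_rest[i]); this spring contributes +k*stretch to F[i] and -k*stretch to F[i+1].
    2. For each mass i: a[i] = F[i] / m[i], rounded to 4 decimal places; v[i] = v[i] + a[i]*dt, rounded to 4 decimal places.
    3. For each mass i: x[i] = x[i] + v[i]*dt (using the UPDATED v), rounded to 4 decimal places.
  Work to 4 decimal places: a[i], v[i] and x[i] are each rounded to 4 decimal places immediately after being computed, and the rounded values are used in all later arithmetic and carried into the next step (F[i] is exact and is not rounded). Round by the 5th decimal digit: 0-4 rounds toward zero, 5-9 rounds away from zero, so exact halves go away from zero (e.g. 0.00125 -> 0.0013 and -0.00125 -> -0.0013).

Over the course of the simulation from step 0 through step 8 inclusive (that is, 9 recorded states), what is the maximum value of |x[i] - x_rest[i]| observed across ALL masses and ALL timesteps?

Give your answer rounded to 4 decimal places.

Answer: 4.3088

Derivation:
Step 0: x=[5.0000 9.0000 14.0000] v=[2.0000 0.0000 0.0000]
Step 1: x=[6.0000 9.2500 13.5000] v=[2.0000 0.5000 -1.0000]
Step 2: x=[6.6250 9.7500 12.8750] v=[1.2500 1.0000 -1.2500]
Step 3: x=[6.8125 10.2500 12.6875] v=[0.3750 1.0000 -0.3750]
Step 4: x=[6.7188 10.5000 13.2813] v=[-0.1875 0.5000 1.1875]
Step 5: x=[6.5157 10.5001 14.4844] v=[-0.4063 0.0001 2.4062]
Step 6: x=[6.3048 10.5002 15.6954] v=[-0.4219 0.0001 2.4219]
Step 7: x=[6.1916 10.7502 16.3088] v=[-0.2265 0.5000 1.2267]
Step 8: x=[6.3577 11.2502 16.1429] v=[0.3321 1.0000 -0.3319]
Max displacement = 4.3088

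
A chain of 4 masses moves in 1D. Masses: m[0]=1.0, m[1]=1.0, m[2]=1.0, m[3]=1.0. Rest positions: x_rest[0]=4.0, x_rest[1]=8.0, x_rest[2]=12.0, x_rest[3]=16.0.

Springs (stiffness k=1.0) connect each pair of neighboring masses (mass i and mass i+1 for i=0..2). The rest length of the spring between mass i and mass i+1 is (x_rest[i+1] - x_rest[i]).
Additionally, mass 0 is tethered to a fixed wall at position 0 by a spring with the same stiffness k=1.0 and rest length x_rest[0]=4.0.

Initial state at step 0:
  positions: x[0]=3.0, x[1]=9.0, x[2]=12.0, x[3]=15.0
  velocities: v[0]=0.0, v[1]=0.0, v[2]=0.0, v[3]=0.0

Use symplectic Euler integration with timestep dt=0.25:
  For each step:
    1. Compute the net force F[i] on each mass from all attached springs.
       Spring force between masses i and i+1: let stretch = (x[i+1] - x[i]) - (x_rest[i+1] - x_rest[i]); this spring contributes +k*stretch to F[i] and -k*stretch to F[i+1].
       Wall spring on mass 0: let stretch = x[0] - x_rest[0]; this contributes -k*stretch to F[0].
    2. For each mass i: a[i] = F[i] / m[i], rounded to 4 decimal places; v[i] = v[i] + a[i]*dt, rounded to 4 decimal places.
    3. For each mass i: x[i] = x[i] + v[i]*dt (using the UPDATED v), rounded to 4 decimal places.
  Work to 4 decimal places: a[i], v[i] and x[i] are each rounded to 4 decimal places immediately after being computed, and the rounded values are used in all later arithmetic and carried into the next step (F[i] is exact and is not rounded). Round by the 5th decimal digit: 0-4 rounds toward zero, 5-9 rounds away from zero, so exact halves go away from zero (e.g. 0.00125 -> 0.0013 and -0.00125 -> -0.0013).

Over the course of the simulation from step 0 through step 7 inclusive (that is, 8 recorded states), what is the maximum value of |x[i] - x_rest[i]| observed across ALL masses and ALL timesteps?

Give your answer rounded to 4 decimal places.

Step 0: x=[3.0000 9.0000 12.0000 15.0000] v=[0.0000 0.0000 0.0000 0.0000]
Step 1: x=[3.1875 8.8125 12.0000 15.0625] v=[0.7500 -0.7500 0.0000 0.2500]
Step 2: x=[3.5274 8.4727 11.9922 15.1836] v=[1.3594 -1.3594 -0.0313 0.4844]
Step 3: x=[3.9559 8.0437 11.9639 15.3553] v=[1.7139 -1.7159 -0.1133 0.6866]
Step 4: x=[4.3926 7.6043 11.9025 15.5650] v=[1.7469 -1.7578 -0.2455 0.8388]
Step 5: x=[4.7555 7.2328 11.8014 15.7958] v=[1.4517 -1.4862 -0.4044 0.9232]
Step 6: x=[4.9761 6.9920 11.6644 16.0270] v=[0.8822 -0.9634 -0.5480 0.9246]
Step 7: x=[5.0117 6.9172 11.5080 16.2355] v=[0.1422 -0.2993 -0.6255 0.8340]
Max displacement = 1.0828

Answer: 1.0828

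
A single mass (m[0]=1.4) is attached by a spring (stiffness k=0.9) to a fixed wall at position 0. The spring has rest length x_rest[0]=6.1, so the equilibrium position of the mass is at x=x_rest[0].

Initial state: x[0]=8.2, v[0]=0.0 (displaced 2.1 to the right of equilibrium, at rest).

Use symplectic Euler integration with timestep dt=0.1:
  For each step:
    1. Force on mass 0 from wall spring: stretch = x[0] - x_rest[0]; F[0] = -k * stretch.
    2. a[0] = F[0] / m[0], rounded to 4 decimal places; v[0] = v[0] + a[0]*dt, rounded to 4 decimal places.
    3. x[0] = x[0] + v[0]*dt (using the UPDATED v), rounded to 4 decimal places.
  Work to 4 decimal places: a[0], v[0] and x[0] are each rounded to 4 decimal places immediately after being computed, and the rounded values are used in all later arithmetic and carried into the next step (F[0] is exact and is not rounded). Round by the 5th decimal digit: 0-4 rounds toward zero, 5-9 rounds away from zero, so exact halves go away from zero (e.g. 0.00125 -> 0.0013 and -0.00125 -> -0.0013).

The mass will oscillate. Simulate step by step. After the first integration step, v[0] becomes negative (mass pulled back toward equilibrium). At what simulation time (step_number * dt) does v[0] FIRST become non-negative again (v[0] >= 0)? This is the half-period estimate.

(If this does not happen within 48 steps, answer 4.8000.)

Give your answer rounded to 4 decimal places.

Step 0: x=[8.2000] v=[0.0000]
Step 1: x=[8.1865] v=[-0.1350]
Step 2: x=[8.1596] v=[-0.2691]
Step 3: x=[8.1195] v=[-0.4015]
Step 4: x=[8.0664] v=[-0.5313]
Step 5: x=[8.0006] v=[-0.6577]
Step 6: x=[7.9226] v=[-0.7799]
Step 7: x=[7.8329] v=[-0.8971]
Step 8: x=[7.7321] v=[-1.0085]
Step 9: x=[7.6208] v=[-1.1134]
Step 10: x=[7.4997] v=[-1.2112]
Step 11: x=[7.3696] v=[-1.3012]
Step 12: x=[7.2313] v=[-1.3828]
Step 13: x=[7.0858] v=[-1.4555]
Step 14: x=[6.9339] v=[-1.5189]
Step 15: x=[6.7767] v=[-1.5725]
Step 16: x=[6.6151] v=[-1.6160]
Step 17: x=[6.4502] v=[-1.6491]
Step 18: x=[6.2830] v=[-1.6716]
Step 19: x=[6.1147] v=[-1.6834]
Step 20: x=[5.9463] v=[-1.6844]
Step 21: x=[5.7789] v=[-1.6745]
Step 22: x=[5.6135] v=[-1.6539]
Step 23: x=[5.4512] v=[-1.6226]
Step 24: x=[5.2931] v=[-1.5809]
Step 25: x=[5.1402] v=[-1.5290]
Step 26: x=[4.9935] v=[-1.4673]
Step 27: x=[4.8539] v=[-1.3962]
Step 28: x=[4.7223] v=[-1.3161]
Step 29: x=[4.5996] v=[-1.2275]
Step 30: x=[4.4865] v=[-1.1311]
Step 31: x=[4.3838] v=[-1.0274]
Step 32: x=[4.2921] v=[-0.9171]
Step 33: x=[4.2120] v=[-0.8009]
Step 34: x=[4.1441] v=[-0.6795]
Step 35: x=[4.0887] v=[-0.5538]
Step 36: x=[4.0463] v=[-0.4245]
Step 37: x=[4.0171] v=[-0.2925]
Step 38: x=[4.0012] v=[-0.1586]
Step 39: x=[3.9988] v=[-0.0237]
Step 40: x=[4.0099] v=[0.1114]
First v>=0 after going negative at step 40, time=4.0000

Answer: 4.0000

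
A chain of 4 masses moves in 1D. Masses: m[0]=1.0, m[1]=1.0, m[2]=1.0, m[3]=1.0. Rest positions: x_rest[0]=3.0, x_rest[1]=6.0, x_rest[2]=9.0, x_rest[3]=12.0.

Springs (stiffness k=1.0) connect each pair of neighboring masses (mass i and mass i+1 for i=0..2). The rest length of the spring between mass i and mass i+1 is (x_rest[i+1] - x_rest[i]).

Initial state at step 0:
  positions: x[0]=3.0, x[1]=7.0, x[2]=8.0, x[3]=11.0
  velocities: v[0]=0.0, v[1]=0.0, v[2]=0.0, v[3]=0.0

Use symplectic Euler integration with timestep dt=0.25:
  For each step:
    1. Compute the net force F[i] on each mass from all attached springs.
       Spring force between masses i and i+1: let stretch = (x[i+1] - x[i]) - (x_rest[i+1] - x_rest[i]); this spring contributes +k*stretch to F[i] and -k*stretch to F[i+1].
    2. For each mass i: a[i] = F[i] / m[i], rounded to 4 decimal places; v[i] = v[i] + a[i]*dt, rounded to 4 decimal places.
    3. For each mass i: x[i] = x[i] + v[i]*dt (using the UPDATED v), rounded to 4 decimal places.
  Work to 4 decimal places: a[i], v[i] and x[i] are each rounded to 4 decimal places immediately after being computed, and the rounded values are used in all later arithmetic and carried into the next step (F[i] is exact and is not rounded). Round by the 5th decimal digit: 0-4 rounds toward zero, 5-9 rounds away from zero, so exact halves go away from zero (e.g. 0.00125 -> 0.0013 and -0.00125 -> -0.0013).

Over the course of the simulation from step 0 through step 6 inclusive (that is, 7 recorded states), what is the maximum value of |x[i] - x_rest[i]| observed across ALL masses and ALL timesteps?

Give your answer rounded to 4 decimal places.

Step 0: x=[3.0000 7.0000 8.0000 11.0000] v=[0.0000 0.0000 0.0000 0.0000]
Step 1: x=[3.0625 6.8125 8.1250 11.0000] v=[0.2500 -0.7500 0.5000 0.0000]
Step 2: x=[3.1719 6.4727 8.3477 11.0078] v=[0.4375 -1.3594 0.8906 0.0313]
Step 3: x=[3.3001 6.0437 8.6194 11.0369] v=[0.5127 -1.7159 1.0869 0.1163]
Step 4: x=[3.4123 5.6042 8.8813 11.1024] v=[0.4486 -1.7579 1.0474 0.2619]
Step 5: x=[3.4740 5.2326 9.0772 11.2166] v=[0.2466 -1.4866 0.7834 0.4566]
Step 6: x=[3.4581 4.9913 9.1665 11.3846] v=[-0.0638 -0.9651 0.3571 0.6718]
Max displacement = 1.0087

Answer: 1.0087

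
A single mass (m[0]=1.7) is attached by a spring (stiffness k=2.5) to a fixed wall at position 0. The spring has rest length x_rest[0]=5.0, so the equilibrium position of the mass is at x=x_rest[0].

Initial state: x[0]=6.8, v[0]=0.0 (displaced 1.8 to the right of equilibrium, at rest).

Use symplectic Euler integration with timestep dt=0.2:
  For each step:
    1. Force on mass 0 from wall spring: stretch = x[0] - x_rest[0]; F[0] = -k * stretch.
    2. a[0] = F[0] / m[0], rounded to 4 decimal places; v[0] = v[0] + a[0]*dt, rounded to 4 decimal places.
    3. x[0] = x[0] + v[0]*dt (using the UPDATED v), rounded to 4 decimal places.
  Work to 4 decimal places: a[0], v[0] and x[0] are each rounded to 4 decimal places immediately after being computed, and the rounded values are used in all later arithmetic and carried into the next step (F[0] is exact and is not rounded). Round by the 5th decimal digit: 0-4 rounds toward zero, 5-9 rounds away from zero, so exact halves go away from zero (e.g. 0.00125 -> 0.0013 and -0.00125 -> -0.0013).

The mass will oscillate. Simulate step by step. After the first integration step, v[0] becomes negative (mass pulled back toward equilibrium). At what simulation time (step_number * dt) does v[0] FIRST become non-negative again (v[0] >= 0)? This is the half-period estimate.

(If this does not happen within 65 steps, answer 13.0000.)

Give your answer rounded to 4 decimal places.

Step 0: x=[6.8000] v=[0.0000]
Step 1: x=[6.6941] v=[-0.5294]
Step 2: x=[6.4886] v=[-1.0277]
Step 3: x=[6.1955] v=[-1.4655]
Step 4: x=[5.8321] v=[-1.8171]
Step 5: x=[5.4197] v=[-2.0618]
Step 6: x=[4.9827] v=[-2.1852]
Step 7: x=[4.5467] v=[-2.1801]
Step 8: x=[4.1373] v=[-2.0468]
Step 9: x=[3.7787] v=[-1.7931]
Step 10: x=[3.4919] v=[-1.4339]
Step 11: x=[3.2938] v=[-0.9903]
Step 12: x=[3.1961] v=[-0.4885]
Step 13: x=[3.2045] v=[0.0421]
First v>=0 after going negative at step 13, time=2.6000

Answer: 2.6000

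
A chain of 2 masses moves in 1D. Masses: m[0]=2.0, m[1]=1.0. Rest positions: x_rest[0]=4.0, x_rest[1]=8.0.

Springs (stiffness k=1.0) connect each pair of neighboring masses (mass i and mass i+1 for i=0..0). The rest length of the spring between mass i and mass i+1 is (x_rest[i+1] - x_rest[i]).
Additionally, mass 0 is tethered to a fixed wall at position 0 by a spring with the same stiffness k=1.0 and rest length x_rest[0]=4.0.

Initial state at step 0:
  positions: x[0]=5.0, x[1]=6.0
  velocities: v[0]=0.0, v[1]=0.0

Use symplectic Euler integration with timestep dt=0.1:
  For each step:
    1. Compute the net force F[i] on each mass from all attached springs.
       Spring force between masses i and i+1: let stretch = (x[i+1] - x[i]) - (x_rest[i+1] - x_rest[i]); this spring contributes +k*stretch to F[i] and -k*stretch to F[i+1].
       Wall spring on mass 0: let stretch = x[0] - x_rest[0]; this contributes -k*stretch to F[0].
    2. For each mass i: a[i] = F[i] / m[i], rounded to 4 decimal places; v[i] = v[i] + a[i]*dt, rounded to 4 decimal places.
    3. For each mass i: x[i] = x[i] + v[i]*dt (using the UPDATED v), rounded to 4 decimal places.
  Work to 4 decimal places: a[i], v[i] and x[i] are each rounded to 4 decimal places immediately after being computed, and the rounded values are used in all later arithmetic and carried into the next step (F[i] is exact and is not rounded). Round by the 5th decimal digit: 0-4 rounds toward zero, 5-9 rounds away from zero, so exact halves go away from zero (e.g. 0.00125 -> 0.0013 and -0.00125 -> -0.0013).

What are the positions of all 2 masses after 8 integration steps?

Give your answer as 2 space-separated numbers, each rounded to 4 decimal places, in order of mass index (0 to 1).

Step 0: x=[5.0000 6.0000] v=[0.0000 0.0000]
Step 1: x=[4.9800 6.0300] v=[-0.2000 0.3000]
Step 2: x=[4.9404 6.0895] v=[-0.3965 0.5950]
Step 3: x=[4.8818 6.1775] v=[-0.5861 0.8801]
Step 4: x=[4.8053 6.2926] v=[-0.7654 1.1505]
Step 5: x=[4.7122 6.4328] v=[-0.9313 1.4018]
Step 6: x=[4.6041 6.5958] v=[-1.0809 1.6297]
Step 7: x=[4.4830 6.7789] v=[-1.2115 1.8305]
Step 8: x=[4.3509 6.9790] v=[-1.3209 2.0009]

Answer: 4.3509 6.9790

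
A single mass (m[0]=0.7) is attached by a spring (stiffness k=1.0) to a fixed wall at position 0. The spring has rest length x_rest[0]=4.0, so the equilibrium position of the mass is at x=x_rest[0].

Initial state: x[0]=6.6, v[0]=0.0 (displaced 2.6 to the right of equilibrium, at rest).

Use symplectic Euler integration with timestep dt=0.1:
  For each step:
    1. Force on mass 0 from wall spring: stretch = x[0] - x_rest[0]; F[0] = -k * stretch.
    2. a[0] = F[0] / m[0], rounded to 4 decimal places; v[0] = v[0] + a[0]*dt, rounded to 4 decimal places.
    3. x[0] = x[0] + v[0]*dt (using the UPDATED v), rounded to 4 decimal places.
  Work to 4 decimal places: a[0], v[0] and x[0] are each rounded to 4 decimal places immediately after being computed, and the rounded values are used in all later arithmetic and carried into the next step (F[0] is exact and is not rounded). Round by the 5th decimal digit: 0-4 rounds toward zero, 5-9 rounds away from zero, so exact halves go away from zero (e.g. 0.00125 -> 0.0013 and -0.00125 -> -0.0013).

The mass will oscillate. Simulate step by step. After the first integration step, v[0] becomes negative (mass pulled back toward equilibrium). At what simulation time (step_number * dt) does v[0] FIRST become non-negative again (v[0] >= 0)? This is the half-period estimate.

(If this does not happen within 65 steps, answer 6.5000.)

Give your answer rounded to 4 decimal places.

Answer: 2.7000

Derivation:
Step 0: x=[6.6000] v=[0.0000]
Step 1: x=[6.5629] v=[-0.3714]
Step 2: x=[6.4892] v=[-0.7375]
Step 3: x=[6.3799] v=[-1.0931]
Step 4: x=[6.2366] v=[-1.4331]
Step 5: x=[6.0613] v=[-1.7526]
Step 6: x=[5.8566] v=[-2.0471]
Step 7: x=[5.6254] v=[-2.3123]
Step 8: x=[5.3710] v=[-2.5445]
Step 9: x=[5.0970] v=[-2.7404]
Step 10: x=[4.8073] v=[-2.8971]
Step 11: x=[4.5061] v=[-3.0124]
Step 12: x=[4.1976] v=[-3.0847]
Step 13: x=[3.8863] v=[-3.1129]
Step 14: x=[3.5766] v=[-3.0967]
Step 15: x=[3.2730] v=[-3.0362]
Step 16: x=[2.9798] v=[-2.9323]
Step 17: x=[2.7011] v=[-2.7866]
Step 18: x=[2.4410] v=[-2.6010]
Step 19: x=[2.2032] v=[-2.3783]
Step 20: x=[1.9910] v=[-2.1216]
Step 21: x=[1.8075] v=[-1.8346]
Step 22: x=[1.6554] v=[-1.5214]
Step 23: x=[1.5368] v=[-1.1865]
Step 24: x=[1.4533] v=[-0.8346]
Step 25: x=[1.4062] v=[-0.4708]
Step 26: x=[1.3962] v=[-0.1003]
Step 27: x=[1.4234] v=[0.2717]
First v>=0 after going negative at step 27, time=2.7000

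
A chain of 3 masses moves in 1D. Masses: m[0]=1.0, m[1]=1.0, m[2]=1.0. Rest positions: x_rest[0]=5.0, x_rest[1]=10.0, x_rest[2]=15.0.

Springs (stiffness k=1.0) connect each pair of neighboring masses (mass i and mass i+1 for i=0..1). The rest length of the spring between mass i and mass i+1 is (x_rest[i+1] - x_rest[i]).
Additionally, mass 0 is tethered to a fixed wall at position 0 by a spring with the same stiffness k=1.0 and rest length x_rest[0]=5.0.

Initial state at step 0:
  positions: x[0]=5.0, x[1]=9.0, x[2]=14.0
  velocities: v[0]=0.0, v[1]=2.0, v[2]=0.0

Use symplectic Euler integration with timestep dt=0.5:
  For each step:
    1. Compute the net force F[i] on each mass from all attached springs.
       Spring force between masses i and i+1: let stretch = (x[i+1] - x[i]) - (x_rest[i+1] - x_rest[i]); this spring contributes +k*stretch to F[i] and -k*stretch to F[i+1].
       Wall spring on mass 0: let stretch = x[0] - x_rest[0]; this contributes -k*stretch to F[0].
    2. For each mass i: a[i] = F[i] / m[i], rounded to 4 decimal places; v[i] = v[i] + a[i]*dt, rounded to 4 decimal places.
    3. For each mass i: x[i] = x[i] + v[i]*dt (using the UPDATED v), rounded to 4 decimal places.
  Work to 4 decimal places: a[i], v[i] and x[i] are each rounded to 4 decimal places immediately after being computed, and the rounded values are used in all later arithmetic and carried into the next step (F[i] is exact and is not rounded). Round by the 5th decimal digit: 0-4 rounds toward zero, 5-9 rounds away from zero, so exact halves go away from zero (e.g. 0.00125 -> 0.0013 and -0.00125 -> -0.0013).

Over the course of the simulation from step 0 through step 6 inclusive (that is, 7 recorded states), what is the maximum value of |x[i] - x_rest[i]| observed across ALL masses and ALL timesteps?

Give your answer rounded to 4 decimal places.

Step 0: x=[5.0000 9.0000 14.0000] v=[0.0000 2.0000 0.0000]
Step 1: x=[4.7500 10.2500 14.0000] v=[-0.5000 2.5000 0.0000]
Step 2: x=[4.6875 11.0625 14.3125] v=[-0.1250 1.6250 0.6250]
Step 3: x=[5.0469 11.0938 15.0625] v=[0.7188 0.0625 1.5000]
Step 4: x=[5.6563 10.6055 16.0704] v=[1.2188 -0.9766 2.0157]
Step 5: x=[6.0890 10.2461 16.9621] v=[0.8653 -0.7188 1.7833]
Step 6: x=[6.0387 10.5265 17.4248] v=[-0.1007 0.5607 0.9253]
Max displacement = 2.4248

Answer: 2.4248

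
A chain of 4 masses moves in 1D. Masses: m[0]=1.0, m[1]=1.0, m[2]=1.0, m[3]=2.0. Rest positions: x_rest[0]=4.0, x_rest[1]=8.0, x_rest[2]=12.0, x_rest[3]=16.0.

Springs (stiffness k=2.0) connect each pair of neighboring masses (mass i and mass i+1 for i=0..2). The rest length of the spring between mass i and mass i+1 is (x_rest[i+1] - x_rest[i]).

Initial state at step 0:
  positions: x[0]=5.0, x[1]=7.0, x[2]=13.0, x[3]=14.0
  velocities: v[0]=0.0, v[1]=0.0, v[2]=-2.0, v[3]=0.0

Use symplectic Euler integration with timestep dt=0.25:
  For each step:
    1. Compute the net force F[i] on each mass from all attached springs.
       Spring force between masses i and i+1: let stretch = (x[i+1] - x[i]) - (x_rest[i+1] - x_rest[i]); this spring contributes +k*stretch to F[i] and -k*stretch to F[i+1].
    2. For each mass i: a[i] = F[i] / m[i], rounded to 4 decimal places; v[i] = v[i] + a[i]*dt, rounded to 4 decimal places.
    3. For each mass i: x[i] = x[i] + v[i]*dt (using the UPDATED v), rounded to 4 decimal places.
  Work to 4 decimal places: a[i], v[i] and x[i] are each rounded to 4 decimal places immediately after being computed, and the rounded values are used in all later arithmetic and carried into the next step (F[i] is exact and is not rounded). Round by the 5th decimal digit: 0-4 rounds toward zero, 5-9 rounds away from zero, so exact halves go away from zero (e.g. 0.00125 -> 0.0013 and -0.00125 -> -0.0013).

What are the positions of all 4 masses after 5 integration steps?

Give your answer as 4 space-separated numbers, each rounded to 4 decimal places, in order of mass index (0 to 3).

Answer: 3.4073 8.0495 8.9610 15.0413

Derivation:
Step 0: x=[5.0000 7.0000 13.0000 14.0000] v=[0.0000 0.0000 -2.0000 0.0000]
Step 1: x=[4.7500 7.5000 11.8750 14.1875] v=[-1.0000 2.0000 -4.5000 0.7500]
Step 2: x=[4.3438 8.2031 10.4922 14.4805] v=[-1.6250 2.8125 -5.5313 1.1719]
Step 3: x=[3.9200 8.7100 9.3218 14.7742] v=[-1.6954 2.0274 -4.6817 1.1748]
Step 4: x=[3.5949 8.6946 8.7565 14.9771] v=[-1.3004 -0.0617 -2.2614 0.8117]
Step 5: x=[3.4073 8.0495 8.9610 15.0413] v=[-0.7506 -2.5806 0.8180 0.2566]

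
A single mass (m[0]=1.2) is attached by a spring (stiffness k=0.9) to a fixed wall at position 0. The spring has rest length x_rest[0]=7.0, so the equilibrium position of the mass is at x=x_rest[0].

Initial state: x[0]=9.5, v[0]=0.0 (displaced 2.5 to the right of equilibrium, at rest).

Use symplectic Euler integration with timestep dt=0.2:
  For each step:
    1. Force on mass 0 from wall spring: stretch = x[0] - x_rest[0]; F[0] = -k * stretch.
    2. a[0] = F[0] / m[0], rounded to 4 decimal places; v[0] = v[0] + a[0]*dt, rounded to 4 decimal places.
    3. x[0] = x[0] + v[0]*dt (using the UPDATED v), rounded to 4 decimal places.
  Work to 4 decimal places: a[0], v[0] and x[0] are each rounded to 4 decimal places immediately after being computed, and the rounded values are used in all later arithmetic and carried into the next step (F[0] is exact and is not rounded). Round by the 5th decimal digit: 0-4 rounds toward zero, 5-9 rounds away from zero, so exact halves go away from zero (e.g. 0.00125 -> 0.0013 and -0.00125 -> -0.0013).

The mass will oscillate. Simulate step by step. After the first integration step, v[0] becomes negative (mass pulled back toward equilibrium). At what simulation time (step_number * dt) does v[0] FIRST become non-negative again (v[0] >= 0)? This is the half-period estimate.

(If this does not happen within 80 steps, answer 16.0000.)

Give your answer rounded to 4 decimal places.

Step 0: x=[9.5000] v=[0.0000]
Step 1: x=[9.4250] v=[-0.3750]
Step 2: x=[9.2772] v=[-0.7388]
Step 3: x=[9.0611] v=[-1.0804]
Step 4: x=[8.7832] v=[-1.3896]
Step 5: x=[8.4518] v=[-1.6571]
Step 6: x=[8.0768] v=[-1.8749]
Step 7: x=[7.6695] v=[-2.0364]
Step 8: x=[7.2421] v=[-2.1368]
Step 9: x=[6.8075] v=[-2.1731]
Step 10: x=[6.3787] v=[-2.1442]
Step 11: x=[5.9685] v=[-2.0510]
Step 12: x=[5.5892] v=[-1.8963]
Step 13: x=[5.2523] v=[-1.6847]
Step 14: x=[4.9678] v=[-1.4225]
Step 15: x=[4.7443] v=[-1.1177]
Step 16: x=[4.5884] v=[-0.7793]
Step 17: x=[4.5049] v=[-0.4176]
Step 18: x=[4.4962] v=[-0.0433]
Step 19: x=[4.5627] v=[0.3323]
First v>=0 after going negative at step 19, time=3.8000

Answer: 3.8000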